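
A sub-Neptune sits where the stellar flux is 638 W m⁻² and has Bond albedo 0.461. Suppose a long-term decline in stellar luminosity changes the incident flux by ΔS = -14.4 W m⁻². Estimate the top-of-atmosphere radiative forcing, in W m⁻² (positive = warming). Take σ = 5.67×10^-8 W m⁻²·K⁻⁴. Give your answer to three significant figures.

-1.94 W m⁻²

TOA radiative forcing: ΔF = (1−α)ΔS/4 = 0.539·(-14.4)/4 = -1.940 W m⁻².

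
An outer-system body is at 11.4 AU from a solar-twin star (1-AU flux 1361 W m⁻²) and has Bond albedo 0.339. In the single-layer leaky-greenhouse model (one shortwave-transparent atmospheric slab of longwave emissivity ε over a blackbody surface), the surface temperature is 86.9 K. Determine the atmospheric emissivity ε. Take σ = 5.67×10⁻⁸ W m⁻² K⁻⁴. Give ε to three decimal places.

0.930

By the inverse-square law, S = 1361/11.4² = 10.47 W m⁻².
Effective temperature: T_e = [S(1−α)/(4σ)]^(1/4) = 74.33 K.
Inverting T_s⁴ = 2T_e⁴/(2−ε): (T_e/T_s)⁴ = 0.5352, so ε = 2(1 − 0.5352) = 0.9296.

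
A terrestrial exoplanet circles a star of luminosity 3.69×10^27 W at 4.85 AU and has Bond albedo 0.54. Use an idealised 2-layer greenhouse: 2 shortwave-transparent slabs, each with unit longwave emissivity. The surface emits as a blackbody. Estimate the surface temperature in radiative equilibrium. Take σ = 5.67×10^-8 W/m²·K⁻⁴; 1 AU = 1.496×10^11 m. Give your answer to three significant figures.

d = 4.85 × 1.496×10^11 m = 7.256×10^11 m.
Spreading L over a sphere of radius d: S = 3.69×10^27/(4π·7.26×10^11²) = 557.8 W/m².
The effective emission temperature is T_e = [S(1−α)/(4σ)]^¼ = 183.4 K.
Layer-by-layer balance gives σT_s⁴ = (N+1)σT_e⁴, so T_s = 3^¼·183.4 = 241.4 K.

241 K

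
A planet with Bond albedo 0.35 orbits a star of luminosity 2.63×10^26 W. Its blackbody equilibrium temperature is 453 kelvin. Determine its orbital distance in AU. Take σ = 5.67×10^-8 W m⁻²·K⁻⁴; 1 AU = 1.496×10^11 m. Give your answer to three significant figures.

Energy balance gives S = 4σT⁴/(1−α) = 14690 W m⁻².
From L = 4πd²S, d = √(2.63×10^26/(4π·14690)) = 3.774×10^10 m = 0.2523 AU.

0.252 AU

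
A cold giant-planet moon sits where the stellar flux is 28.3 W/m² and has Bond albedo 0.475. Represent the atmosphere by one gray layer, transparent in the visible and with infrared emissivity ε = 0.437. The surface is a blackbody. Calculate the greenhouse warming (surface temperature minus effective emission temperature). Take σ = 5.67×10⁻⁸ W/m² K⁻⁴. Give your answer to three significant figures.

5.72 K

Effective emission temperature (TOA balance): σT_e⁴ = S(1−α)/4 = 3.714 W/m² → T_e = 89.97 K.
Surface balance with a leaky layer gives σT_s⁴ = σT_e⁴·2/(2−ε), so T_s = T_e·[2/(2−0.437)]^(1/4) = 95.68 K.
Greenhouse warming: T_s − T_e = 5.719 K.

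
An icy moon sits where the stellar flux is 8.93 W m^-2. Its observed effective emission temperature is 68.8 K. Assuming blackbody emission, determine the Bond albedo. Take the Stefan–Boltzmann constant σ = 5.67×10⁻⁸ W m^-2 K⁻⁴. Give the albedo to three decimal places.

0.431

Energy balance: S(1−α)/4 = σT⁴, so 1−α = 4σT⁴/S.
σT⁴ = 1.270 W m^-2, so 4σT⁴ = 5.082 W m^-2.
1−α = 5.082/8.930 = 0.5690, so α = 0.4310.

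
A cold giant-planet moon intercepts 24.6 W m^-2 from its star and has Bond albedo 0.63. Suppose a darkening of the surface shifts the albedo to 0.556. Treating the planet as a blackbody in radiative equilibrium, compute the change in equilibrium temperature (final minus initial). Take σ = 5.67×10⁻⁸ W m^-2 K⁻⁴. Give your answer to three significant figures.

With α = 0.63, T₁ = 79.59 K.
With α = 0.556, T₂ = 83.30 K.
Change: 83.30 − 79.59 = 3.712 K.

3.71 K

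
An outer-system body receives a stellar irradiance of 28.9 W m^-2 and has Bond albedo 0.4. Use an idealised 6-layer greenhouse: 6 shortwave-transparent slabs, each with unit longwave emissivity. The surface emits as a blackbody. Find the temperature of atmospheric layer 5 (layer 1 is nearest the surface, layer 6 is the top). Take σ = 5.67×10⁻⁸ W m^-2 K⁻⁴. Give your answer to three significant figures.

111 K

OLR = S(1−α)/4 = 4.335 W m^-2; the top layer radiates at T_e = 93.51 K.
In the N-layer model, layer k (counted from the surface) has T_k = (N+1−k)^(1/4)·T_e.
With k = 5: T_5 = (6+1−5)^¼·93.51 K = 111.2 K.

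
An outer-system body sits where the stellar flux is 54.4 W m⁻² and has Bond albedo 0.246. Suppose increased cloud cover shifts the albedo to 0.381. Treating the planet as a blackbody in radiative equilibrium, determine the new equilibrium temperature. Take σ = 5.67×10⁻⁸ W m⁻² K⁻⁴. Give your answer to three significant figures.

With the new albedo, S(1−α₂)/4 = 8.418 W m⁻², so T₂ = 110.4 K.

110 K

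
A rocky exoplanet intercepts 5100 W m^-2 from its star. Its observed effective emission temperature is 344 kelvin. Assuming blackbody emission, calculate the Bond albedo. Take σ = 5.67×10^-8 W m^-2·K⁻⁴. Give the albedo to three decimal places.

0.377

Energy balance: S(1−α)/4 = σT⁴, so 1−α = 4σT⁴/S.
σT⁴ = 794.0 W m^-2, so 4σT⁴ = 3176 W m^-2.
Hence α = 1 − 3176/5100 = 0.3773.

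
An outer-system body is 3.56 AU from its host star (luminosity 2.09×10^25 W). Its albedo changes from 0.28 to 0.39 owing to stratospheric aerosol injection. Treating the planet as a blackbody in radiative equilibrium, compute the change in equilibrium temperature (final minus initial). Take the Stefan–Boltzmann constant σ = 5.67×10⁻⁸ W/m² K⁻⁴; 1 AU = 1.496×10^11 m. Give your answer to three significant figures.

Orbital distance: d = 3.56 AU = 5.326×10^11 m.
S = L/(4πd²) = 5.864 W/m².
Before: T₁ = [5.864·0.72/(4σ)]^(1/4) = 65.68 K.
After:  T₂ = [5.864·0.61/(4σ)]^(1/4) = 63.02 K.
Change: 63.02 − 65.68 = -2.667 K.

-2.67 kelvin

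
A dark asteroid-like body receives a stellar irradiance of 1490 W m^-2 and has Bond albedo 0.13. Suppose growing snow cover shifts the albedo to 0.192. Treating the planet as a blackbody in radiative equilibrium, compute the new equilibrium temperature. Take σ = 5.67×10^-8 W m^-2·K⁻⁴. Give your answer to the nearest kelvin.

With the new albedo, S(1−α₂)/4 = 301.0 W m^-2, so T₂ = 269.9 K.

270 K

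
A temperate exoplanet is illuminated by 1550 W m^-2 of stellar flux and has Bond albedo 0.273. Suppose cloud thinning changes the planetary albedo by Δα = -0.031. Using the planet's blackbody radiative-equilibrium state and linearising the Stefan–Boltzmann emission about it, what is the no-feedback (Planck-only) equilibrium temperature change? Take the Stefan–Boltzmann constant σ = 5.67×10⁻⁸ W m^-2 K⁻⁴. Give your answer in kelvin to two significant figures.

2.8 K

The baseline emission temperature is T_e = 265.5 K.
TOA radiative forcing: ΔF = −S·Δα/4 = −1550·(-0.031)/4 = 12.01 W m^-2.
Planck response: λ_P = 4σT_e³ = 4·5.67×10⁻⁸·(265.5)³ = 4.244 W m^-2/K.
Hence the no-feedback warming is ΔF/(4σT_e³) = 2.83 K.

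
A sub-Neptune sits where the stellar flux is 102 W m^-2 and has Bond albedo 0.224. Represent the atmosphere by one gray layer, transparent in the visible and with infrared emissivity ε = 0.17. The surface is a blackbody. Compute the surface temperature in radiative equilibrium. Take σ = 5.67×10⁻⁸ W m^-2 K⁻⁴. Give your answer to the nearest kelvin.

The planet radiates to space at T_e = [S(1−α)/(4σ)]^(1/4) = 136.7 K.
The surface balance (absorbed SW + ε·downward IR = σT_s⁴) with T_a⁴ = T_s⁴/2 reduces to T_s = T_e·[2/(2−ε)]^¼ = 139.7 K.

140 K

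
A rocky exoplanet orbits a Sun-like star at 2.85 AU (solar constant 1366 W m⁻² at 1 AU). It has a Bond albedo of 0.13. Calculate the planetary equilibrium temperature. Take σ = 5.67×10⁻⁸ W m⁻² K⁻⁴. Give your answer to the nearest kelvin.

Irradiance scales as 1/d², so S = 1366 W m⁻² × (1/2.85)² = 168.2 W m⁻².
The planet absorbs (1−α)S over its disc πR² and re-emits over 4πR², so the mean absorbed flux is (1−0.13)·168.2/4 = 36.58 W m⁻².
Set σT⁴ = 36.58 → T = (36.58/σ)^(1/4) = 159.4 K.

159 kelvin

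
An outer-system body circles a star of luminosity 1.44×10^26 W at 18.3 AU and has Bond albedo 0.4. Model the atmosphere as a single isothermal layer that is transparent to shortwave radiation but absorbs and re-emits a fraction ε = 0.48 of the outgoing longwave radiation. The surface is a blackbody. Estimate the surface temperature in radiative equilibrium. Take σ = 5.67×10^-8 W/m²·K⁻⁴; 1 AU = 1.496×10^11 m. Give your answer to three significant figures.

48.0 K

d = 18.3 × 1.496×10^11 m = 2.738×10^12 m.
S = L/(4πd²) = 1.529 W/m².
The planet radiates to space at T_e = [S(1−α)/(4σ)]^(1/4) = 44.85 K.
For a single slab of emissivity ε, T_s⁴ = 2T_e⁴/(2−ε); thus T_s = 44.85·(1.316)^(1/4) = 48.03 K.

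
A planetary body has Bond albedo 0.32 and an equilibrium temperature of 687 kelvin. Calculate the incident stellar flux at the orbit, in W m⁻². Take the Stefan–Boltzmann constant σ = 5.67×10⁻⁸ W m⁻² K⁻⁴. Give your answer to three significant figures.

74300 W m⁻²

From S(1−α)/4 = σT⁴: S = 4σT⁴/(1−α).
The emitted flux is σT⁴ = 12630 W m⁻².
S = 4·12630/0.68 = 74300 W m⁻².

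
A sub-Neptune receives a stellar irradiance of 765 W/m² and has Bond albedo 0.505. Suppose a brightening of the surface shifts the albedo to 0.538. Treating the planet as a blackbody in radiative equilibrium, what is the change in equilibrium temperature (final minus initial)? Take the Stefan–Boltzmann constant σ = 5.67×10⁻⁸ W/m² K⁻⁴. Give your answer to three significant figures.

With α = 0.505, T₁ = 202.1 K.
Final:   T₂ = [S(1−0.538)/(4σ)]^(1/4) = 198.7 K.
ΔT = T₂ − T₁ = -3.457 K.

-3.46 kelvin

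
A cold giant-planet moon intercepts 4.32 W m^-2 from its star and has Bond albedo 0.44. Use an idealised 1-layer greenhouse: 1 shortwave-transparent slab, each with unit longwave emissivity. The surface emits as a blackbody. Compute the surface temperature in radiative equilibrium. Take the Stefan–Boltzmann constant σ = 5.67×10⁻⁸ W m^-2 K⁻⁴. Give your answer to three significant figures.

Top-of-atmosphere balance: σT_e⁴ = S(1−α)/4 = 0.6048 W m^-2 → T_e = 57.15 K.
For an N-layer opaque stack, T_s⁴ = (N+1)T_e⁴, hence T_s = (2)^(1/4)×57.15 K = 67.96 K.

68.0 kelvin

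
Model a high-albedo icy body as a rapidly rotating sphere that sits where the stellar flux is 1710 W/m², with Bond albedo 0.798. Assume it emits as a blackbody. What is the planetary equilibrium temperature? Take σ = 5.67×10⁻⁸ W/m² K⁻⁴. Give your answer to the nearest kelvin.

Absorbed flux (global mean): S(1−α)/4 = 1710·0.202/4 = 86.35 W/m².
Balancing against σT⁴: T = (86.35/5.67×10⁻⁸)^(1/4) = 197.5 K.

198 kelvin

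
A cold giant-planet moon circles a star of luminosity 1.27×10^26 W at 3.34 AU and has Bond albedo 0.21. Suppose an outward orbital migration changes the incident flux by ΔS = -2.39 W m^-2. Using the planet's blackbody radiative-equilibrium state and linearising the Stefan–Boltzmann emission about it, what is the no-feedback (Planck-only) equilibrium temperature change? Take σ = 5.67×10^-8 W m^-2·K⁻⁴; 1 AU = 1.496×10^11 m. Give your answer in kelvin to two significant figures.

d = 3.34 × 1.496×10^11 m = 4.997×10^11 m.
Spreading L over a sphere of radius d: S = 1.27×10^26/(4π·5.00×10^11²) = 40.48 W m^-2.
The baseline emission temperature is T_e = 109.0 K.
ΔF = Δ[S(1−α)]/4 = (1−0.21)·-2.39/4 = -0.4720 W m^-2.
Planck response: λ_P = 4σT_e³ = 4·5.67×10⁻⁸·(109.0)³ = 0.2935 W m^-2/K.
ΔT₀ = ΔF/λ_P = -0.4720/0.2935 = -1.61 K.

-1.6 kelvin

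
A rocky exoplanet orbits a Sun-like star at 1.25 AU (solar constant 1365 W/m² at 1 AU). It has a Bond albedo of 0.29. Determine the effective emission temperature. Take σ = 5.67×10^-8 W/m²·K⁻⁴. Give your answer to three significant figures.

Flux at the orbit: S = 1365/(1.25)² = 873.6 W/m².
Averaging over the sphere, the absorbed flux is S(1−α)/4 = 155.1 W/m².
Set σT⁴ = 155.1 → T = (155.1/σ)^(1/4) = 228.7 K.

229 K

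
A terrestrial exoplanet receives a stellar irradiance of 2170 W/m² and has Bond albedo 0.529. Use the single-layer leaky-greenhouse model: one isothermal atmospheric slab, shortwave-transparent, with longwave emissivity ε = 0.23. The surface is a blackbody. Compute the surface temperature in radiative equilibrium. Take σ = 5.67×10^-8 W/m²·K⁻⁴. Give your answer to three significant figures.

Effective emission temperature (TOA balance): σT_e⁴ = S(1−α)/4 = 255.5 W/m² → T_e = 259.1 K.
The surface balance (absorbed SW + ε·downward IR = σT_s⁴) with T_a⁴ = T_s⁴/2 reduces to T_s = T_e·[2/(2−ε)]^¼ = 267.1 K.

267 kelvin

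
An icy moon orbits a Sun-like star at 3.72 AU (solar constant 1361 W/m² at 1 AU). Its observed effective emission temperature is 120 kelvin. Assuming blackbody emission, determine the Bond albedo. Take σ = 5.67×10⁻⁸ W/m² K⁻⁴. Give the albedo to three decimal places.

Flux at the orbit: S = 1361/(3.72)² = 98.35 W/m².
Rearranging the radiative balance, α = 1 − 4σT⁴/S.
4σT⁴ = 4·5.67×10⁻⁸·(120)⁴ = 47.03 W/m².
1−α = 47.03/98.35 = 0.4782, so α = 0.5218.

0.522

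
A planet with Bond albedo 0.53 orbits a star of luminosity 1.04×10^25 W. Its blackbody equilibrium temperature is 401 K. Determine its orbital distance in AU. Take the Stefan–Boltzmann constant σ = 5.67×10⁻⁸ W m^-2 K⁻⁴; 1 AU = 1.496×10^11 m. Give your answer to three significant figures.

Required flux: S = 4σT⁴/(1−α) = 12480 W m^-2.
Then d = [L/(4πS)]^(1/2) = 8.144×10^9 m, i.e. 0.05444 AU.

0.0544 AU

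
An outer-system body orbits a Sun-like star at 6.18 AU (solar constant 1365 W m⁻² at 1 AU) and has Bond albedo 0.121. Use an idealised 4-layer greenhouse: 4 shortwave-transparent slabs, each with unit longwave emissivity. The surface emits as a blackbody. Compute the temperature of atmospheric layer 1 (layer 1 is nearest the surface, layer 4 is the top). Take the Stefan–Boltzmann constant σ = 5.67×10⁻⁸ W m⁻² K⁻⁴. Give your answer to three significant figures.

Irradiance scales as 1/d², so S = 1365 W m⁻² × (1/6.18)² = 35.74 W m⁻².
Top-of-atmosphere balance: σT_e⁴ = S(1−α)/4 = 7.854 W m⁻² → T_e = 108.5 K.
In the N-layer model, layer k (counted from the surface) has T_k = (N+1−k)^(1/4)·T_e.
T_1 = (4)^(1/4)·108.5 = 153.4 K.

153 K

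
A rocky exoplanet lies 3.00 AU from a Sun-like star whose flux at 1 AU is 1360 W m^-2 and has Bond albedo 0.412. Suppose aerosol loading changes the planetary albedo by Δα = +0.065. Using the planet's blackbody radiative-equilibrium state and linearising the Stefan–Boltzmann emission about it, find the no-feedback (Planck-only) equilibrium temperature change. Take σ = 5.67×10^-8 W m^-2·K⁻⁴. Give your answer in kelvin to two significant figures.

Irradiance scales as 1/d², so S = 1360 W m^-2 × (1/3.00)² = 151.1 W m^-2.
Unperturbed T_e = [151.1·(1−0.412)/(4σ)]^¼ = 140.7 K.
ΔF = −(S/4)Δα = −(151.1/4)×(+0.065) = -2.456 W m^-2.
The Planck feedback parameter is 4σT_e³ = 0.6316 W m^-2/K.
So ΔT₀ = -2.456/0.6316 = -3.89 K.

-3.9 kelvin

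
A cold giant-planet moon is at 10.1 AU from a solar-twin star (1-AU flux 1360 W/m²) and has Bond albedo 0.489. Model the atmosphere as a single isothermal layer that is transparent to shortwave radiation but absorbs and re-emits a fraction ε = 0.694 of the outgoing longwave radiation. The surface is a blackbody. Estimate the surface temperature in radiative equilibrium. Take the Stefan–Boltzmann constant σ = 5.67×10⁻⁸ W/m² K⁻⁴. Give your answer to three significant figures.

82.4 K

By the inverse-square law, S = 1360/10.1² = 13.33 W/m².
The planet radiates to space at T_e = [S(1−α)/(4σ)]^(1/4) = 74.03 K.
Surface balance with a leaky layer gives σT_s⁴ = σT_e⁴·2/(2−ε), so T_s = T_e·[2/(2−0.694)]^(1/4) = 82.36 K.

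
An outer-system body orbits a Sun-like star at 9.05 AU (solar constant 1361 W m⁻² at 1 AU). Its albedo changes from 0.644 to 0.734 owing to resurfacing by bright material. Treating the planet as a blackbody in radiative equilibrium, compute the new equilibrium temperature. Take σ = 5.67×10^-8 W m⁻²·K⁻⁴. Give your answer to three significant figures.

Flux at the orbit: S = 1361/(9.05)² = 16.62 W m⁻².
With the new albedo, S(1−α₂)/4 = 1.105 W m⁻², so T₂ = 66.44 K.

66.4 K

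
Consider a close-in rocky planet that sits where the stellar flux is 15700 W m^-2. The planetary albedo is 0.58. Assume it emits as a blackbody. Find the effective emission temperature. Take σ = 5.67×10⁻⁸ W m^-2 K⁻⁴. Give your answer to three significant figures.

Averaging over the sphere, the absorbed flux is S(1−α)/4 = 1649 W m^-2.
Set σT⁴ = 1649 → T = (1649/σ)^(1/4) = 412.9 K.

413 K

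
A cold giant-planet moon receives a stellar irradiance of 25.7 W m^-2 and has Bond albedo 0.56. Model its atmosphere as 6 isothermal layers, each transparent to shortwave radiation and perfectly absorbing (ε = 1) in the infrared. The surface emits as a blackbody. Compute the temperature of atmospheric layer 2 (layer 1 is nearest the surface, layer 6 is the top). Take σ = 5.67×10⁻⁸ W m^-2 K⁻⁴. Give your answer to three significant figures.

126 K

OLR = S(1−α)/4 = 2.827 W m^-2; the top layer radiates at T_e = 84.03 K.
In the N-layer model, layer k (counted from the surface) has T_k = (N+1−k)^(1/4)·T_e.
With k = 2: T_2 = (6+1−2)^¼·84.03 K = 125.7 K.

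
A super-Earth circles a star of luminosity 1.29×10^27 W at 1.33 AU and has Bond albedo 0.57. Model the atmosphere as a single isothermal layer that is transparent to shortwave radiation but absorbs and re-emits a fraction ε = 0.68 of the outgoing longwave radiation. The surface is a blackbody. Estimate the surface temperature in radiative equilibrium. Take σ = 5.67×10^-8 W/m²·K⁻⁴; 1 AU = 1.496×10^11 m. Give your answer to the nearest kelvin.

d = 1.33 × 1.496×10^11 m = 1.990×10^11 m.
S = L/(4πd²) = 2593 W/m².
The planet radiates to space at T_e = [S(1−α)/(4σ)]^(1/4) = 264.8 K.
Surface balance with a leaky layer gives σT_s⁴ = σT_e⁴·2/(2−ε), so T_s = T_e·[2/(2−0.68)]^(1/4) = 293.8 K.

294 kelvin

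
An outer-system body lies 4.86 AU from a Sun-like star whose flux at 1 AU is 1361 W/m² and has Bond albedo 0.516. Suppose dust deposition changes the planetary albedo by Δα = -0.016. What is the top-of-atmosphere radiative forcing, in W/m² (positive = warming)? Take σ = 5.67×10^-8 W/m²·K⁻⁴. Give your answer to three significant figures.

0.230 W/m²

Irradiance scales as 1/d², so S = 1361 W/m² × (1/4.86)² = 57.62 W/m².
TOA radiative forcing: ΔF = −S·Δα/4 = −57.62·(-0.016)/4 = 0.2305 W/m².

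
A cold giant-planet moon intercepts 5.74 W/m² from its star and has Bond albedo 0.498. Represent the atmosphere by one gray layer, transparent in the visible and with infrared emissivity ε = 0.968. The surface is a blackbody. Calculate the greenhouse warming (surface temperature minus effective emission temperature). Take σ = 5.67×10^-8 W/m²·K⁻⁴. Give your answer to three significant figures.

10.7 K

The planet radiates to space at T_e = [S(1−α)/(4σ)]^(1/4) = 59.70 K.
The surface balance (absorbed SW + ε·downward IR = σT_s⁴) with T_a⁴ = T_s⁴/2 reduces to T_s = T_e·[2/(2−ε)]^¼ = 70.44 K.
Greenhouse warming: T_s − T_e = 10.74 K.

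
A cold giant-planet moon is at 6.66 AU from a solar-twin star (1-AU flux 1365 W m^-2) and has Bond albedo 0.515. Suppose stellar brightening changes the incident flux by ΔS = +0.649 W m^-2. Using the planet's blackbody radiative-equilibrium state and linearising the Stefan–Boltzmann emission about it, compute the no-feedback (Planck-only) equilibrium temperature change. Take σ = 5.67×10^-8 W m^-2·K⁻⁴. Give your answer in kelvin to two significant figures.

Flux at the orbit: S = 1365/(6.66)² = 30.77 W m^-2.
Reference equilibrium: T_e = [S(1−α)/(4σ)]^(1/4) = 90.07 K.
ΔF = Δ[S(1−α)]/4 = (1−0.515)·+0.649/4 = 0.07869 W m^-2.
Planck response: λ_P = 4σT_e³ = 4·5.67×10⁻⁸·(90.07)³ = 0.1657 W m^-2/K.
Hence the no-feedback warming is ΔF/(4σT_e³) = 0.475 K.

0.47 kelvin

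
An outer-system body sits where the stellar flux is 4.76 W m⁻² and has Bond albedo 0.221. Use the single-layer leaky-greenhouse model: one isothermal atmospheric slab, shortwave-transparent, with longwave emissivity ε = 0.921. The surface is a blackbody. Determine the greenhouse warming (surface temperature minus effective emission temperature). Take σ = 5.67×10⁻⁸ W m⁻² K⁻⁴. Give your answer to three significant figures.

The planet radiates to space at T_e = [S(1−α)/(4σ)]^(1/4) = 63.59 K.
Surface balance with a leaky layer gives σT_s⁴ = σT_e⁴·2/(2−ε), so T_s = T_e·[2/(2−0.921)]^(1/4) = 74.20 K.
T_s − T_e = 74.20 − 63.59 = 10.61 K.

10.6 K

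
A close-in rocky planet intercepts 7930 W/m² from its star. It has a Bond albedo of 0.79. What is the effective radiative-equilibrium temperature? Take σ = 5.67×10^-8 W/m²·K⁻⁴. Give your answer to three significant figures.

Averaging over the sphere, the absorbed flux is S(1−α)/4 = 416.3 W/m².
In equilibrium σT⁴ equals this, so T = 292.7 K.

293 kelvin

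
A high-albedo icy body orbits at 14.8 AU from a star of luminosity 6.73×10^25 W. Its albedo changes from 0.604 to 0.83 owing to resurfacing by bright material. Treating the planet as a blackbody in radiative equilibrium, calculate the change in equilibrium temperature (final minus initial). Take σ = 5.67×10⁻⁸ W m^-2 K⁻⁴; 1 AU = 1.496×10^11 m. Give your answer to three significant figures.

Orbital distance: d = 14.8 AU = 2.214×10^12 m.
Spreading L over a sphere of radius d: S = 6.73×10^25/(4π·2.21×10^12²) = 1.092 W m^-2.
Before: T₁ = [1.092·0.396/(4σ)]^(1/4) = 37.16 K.
With α = 0.83, T₂ = 30.08 K.
Change: 30.08 − 37.16 = -7.082 K.

-7.08 K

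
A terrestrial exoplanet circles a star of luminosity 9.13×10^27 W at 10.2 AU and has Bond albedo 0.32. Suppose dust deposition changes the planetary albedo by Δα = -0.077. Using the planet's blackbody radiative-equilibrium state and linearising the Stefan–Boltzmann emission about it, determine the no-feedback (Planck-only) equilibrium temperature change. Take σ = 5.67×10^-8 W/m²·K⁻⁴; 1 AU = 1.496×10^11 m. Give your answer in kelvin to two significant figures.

5.0 K

Orbital distance: d = 10.2 AU = 1.526×10^12 m.
Spreading L over a sphere of radius d: S = 9.13×10^27/(4π·1.53×10^12²) = 312.0 W/m².
Reference equilibrium: T_e = [S(1−α)/(4σ)]^(1/4) = 174.9 K.
ΔF = −(S/4)Δα = −(312.0/4)×(-0.077) = 6.007 W/m².
Planck response: λ_P = 4σT_e³ = 4·5.67×10⁻⁸·(174.9)³ = 1.213 W/m²/K.
So ΔT₀ = 6.007/1.213 = 4.95 K.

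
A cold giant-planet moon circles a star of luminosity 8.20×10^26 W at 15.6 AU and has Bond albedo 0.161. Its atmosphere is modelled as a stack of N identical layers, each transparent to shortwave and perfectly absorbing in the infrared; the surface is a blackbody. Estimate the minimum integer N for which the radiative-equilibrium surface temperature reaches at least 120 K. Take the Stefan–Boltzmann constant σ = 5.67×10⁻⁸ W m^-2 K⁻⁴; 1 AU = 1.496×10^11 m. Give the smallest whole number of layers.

4

Orbital distance: d = 15.6 AU = 2.334×10^12 m.
Flux at the orbit: S = L/(4πd²) = 8.20×10^26/(4π·(2.33×10^12)²) = 11.98 W m^-2.
OLR = S(1−α)/4 = 2.513 W m^-2; the top layer radiates at T_e = 81.59 K.
Since T_s⁴ = (N+1)T_e⁴, we need N ≥ (T_s/T_e)⁴ − 1 = 3.679.
So N ≥ 3.679; the smallest integer is N = 4.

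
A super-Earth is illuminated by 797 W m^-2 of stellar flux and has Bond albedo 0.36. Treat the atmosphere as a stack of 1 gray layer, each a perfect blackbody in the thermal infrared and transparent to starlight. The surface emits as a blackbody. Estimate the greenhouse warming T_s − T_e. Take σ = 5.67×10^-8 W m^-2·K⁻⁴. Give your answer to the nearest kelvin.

41 K

OLR = S(1−α)/4 = 127.5 W m^-2; the top layer radiates at T_e = 217.8 K.
T_s = (N+1)^(1/4)·T_e = 259.0 K.
So the greenhouse effect raises the surface by 259.0 − 217.8 = 41.20 K.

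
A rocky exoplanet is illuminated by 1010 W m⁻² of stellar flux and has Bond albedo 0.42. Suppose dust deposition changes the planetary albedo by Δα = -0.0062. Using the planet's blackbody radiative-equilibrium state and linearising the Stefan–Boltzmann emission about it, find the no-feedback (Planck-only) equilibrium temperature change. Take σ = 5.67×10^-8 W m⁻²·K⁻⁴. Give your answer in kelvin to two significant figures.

0.60 K

Unperturbed T_e = [1010·(1−0.42)/(4σ)]^¼ = 225.4 K.
ΔF = −(S/4)Δα = −(1010/4)×(-0.0062) = 1.565 W m⁻².
The Planck feedback parameter is 4σT_e³ = 2.599 W m⁻²/K.
Hence the no-feedback warming is ΔF/(4σT_e³) = 0.602 K.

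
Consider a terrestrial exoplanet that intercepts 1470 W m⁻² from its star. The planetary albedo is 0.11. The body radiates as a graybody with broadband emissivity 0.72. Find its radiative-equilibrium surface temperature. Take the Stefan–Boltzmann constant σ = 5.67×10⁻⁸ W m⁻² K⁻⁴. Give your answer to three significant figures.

299 K

Absorbed flux (global mean): S(1−α)/4 = 1470·0.89/4 = 327.1 W m⁻².
Equating to εσT⁴ with ε = 0.72: T = (327.1/0.72σ)^(1/4) = 299.2 K.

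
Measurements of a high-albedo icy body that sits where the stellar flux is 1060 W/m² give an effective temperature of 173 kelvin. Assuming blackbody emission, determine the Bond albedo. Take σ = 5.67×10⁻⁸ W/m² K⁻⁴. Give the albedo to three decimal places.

0.808

Energy balance: S(1−α)/4 = σT⁴, so 1−α = 4σT⁴/S.
4σT⁴ = 4·5.67×10⁻⁸·(173)⁴ = 203.2 W/m².
1−α = 203.2/1060 = 0.1917, so α = 0.8083.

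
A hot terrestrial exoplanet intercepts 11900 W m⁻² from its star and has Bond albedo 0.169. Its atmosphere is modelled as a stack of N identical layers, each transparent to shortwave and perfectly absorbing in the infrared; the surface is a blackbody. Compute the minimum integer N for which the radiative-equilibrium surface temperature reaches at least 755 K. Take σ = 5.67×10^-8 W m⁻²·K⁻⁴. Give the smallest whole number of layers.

Top-of-atmosphere balance: σT_e⁴ = S(1−α)/4 = 2472 W m⁻² → T_e = 457.0 K.
Since T_s⁴ = (N+1)T_e⁴, we need N ≥ (T_s/T_e)⁴ − 1 = 6.452.
Rounding up, N = 7.

7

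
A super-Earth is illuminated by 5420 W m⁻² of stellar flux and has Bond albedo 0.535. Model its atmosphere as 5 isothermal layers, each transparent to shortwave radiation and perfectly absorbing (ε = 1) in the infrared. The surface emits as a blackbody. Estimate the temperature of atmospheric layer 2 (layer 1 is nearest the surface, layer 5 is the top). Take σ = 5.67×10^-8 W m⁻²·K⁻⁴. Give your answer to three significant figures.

The effective emission temperature is T_e = [S(1−α)/(4σ)]^¼ = 324.7 K.
In the N-layer model, layer k (counted from the surface) has T_k = (N+1−k)^(1/4)·T_e.
With k = 2: T_2 = (5+1−2)^¼·324.7 K = 459.2 K.

459 kelvin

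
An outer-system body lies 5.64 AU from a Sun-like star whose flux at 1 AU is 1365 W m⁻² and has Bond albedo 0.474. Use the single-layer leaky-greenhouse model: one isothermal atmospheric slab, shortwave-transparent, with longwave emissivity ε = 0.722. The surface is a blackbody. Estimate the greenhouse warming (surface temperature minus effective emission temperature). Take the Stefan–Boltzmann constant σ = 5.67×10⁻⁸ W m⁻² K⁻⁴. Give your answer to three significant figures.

Flux at the orbit: S = 1365/(5.64)² = 42.91 W m⁻².
At the top of the atmosphere, σT_e⁴ = S(1−α)/4 = 5.643 W m⁻², giving T_e = 99.88 K.
The surface balance (absorbed SW + ε·downward IR = σT_s⁴) with T_a⁴ = T_s⁴/2 reduces to T_s = T_e·[2/(2−ε)]^¼ = 111.7 K.
T_s − T_e = 111.7 − 99.88 = 11.83 K.

11.8 K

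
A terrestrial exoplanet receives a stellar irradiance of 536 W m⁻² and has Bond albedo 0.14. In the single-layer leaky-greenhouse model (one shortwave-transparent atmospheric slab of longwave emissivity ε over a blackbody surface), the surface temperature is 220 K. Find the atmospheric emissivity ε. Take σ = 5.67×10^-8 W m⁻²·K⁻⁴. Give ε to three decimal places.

0.265

TOA balance gives T_e = 212.3 K.
Since (2−ε)/2 = (T_e/T_s)⁴ = 0.8676, ε = 0.2648.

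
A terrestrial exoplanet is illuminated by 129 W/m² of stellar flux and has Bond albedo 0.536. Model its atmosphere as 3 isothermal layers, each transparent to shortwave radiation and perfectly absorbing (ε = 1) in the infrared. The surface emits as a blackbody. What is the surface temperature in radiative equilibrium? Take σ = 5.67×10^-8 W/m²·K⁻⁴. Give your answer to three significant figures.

The effective emission temperature is T_e = [S(1−α)/(4σ)]^¼ = 127.5 K.
With N = 3 opaque layers, T_s = (N+1)^(1/4)·T_e = 4^(1/4)·127.5 = 180.3 K.

180 K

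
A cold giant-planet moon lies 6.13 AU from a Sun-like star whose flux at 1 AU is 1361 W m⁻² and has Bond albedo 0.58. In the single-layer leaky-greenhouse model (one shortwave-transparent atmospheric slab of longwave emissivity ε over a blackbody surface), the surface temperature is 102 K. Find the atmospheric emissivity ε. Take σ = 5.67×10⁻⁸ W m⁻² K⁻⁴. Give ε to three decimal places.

Flux at the orbit: S = 1361/(6.13)² = 36.22 W m⁻².
TOA balance gives T_e = 90.50 K.
T_s⁴ = T_e⁴·2/(2−ε) → ε = 2 − 2(T_e/T_s)⁴ = 2 − 2·(90.50/102)⁴ = 0.7607.

0.761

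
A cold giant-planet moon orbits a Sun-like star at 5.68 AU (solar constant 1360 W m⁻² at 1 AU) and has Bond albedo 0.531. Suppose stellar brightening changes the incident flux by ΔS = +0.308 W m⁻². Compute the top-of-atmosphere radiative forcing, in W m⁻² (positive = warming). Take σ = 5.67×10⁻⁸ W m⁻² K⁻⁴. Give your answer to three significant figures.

Irradiance scales as 1/d², so S = 1360 W m⁻² × (1/5.68)² = 42.15 W m⁻².
Only a fraction (1−α) is absorbed and it's spread over 4πR², so ΔF = (1−α)ΔS/4 = 0.03611 W m⁻².

0.0361 W m⁻²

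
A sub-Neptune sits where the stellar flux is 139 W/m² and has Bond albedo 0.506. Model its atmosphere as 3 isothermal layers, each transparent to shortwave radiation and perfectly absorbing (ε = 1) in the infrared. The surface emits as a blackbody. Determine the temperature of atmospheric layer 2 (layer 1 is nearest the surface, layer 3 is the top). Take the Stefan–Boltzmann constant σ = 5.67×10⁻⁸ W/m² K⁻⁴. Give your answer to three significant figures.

OLR = S(1−α)/4 = 17.17 W/m²; the top layer radiates at T_e = 131.9 K.
Each opaque layer satisfies 2T_j⁴ = T_{j−1}⁴ + T_{j+1}⁴, giving T_k⁴ = (N+1−k)T_e⁴.
T_2 = (2)^(1/4)·131.9 = 156.9 K.

157 kelvin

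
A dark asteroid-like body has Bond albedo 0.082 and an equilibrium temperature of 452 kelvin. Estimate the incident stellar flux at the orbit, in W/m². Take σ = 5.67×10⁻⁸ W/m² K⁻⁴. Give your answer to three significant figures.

From S(1−α)/4 = σT⁴: S = 4σT⁴/(1−α).
σT⁴ = 5.67×10⁻⁸·(452)⁴ = 2367 W/m².
S = 4·2367/0.918 = 10310 W/m².

10300 W/m²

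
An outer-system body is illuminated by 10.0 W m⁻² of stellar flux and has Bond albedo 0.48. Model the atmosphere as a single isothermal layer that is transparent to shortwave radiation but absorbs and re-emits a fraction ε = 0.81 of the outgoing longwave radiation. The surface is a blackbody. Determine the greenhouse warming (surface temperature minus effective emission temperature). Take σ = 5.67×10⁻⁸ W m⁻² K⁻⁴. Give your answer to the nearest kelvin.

The planet radiates to space at T_e = [S(1−α)/(4σ)]^(1/4) = 69.20 K.
The surface balance (absorbed SW + ε·downward IR = σT_s⁴) with T_a⁴ = T_s⁴/2 reduces to T_s = T_e·[2/(2−ε)]^¼ = 78.79 K.
T_s − T_e = 78.79 − 69.20 = 9.591 K.

10 kelvin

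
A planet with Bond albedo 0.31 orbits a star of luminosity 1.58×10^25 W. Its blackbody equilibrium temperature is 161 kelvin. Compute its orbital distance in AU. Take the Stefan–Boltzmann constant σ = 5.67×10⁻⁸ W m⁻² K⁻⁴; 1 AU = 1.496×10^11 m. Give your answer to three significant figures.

0.504 AU

The flux needed for this T is 4σT⁴/(1−0.31) = 220.9 W m⁻².
Then d = [L/(4πS)]^(1/2) = 7.545×10^10 m, i.e. 0.5044 AU.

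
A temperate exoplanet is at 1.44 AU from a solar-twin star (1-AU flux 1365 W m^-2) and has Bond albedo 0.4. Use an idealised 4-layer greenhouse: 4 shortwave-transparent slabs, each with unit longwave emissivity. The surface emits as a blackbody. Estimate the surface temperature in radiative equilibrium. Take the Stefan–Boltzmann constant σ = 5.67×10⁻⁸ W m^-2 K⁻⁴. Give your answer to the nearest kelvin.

Irradiance scales as 1/d², so S = 1365 W m^-2 × (1/1.44)² = 658.3 W m^-2.
Top-of-atmosphere balance: σT_e⁴ = S(1−α)/4 = 98.74 W m^-2 → T_e = 204.3 K.
With N = 4 opaque layers, T_s = (N+1)^(1/4)·T_e = 5^(1/4)·204.3 = 305.5 K.

305 kelvin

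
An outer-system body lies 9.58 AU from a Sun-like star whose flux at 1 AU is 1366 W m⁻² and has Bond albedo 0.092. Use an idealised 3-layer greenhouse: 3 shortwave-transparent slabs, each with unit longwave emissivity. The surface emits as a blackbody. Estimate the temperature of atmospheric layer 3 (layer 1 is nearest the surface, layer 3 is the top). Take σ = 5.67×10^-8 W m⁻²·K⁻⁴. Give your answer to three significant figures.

By the inverse-square law, S = 1366/9.58² = 14.88 W m⁻².
The effective emission temperature is T_e = [S(1−α)/(4σ)]^¼ = 87.86 K.
The net upward flux σT_e⁴ is constant between every pair of levels, so T_k⁴ = (N+1−k)T_e⁴.
With k = 3: T_3 = (3+1−3)^¼·87.86 K = 87.86 K.

87.9 kelvin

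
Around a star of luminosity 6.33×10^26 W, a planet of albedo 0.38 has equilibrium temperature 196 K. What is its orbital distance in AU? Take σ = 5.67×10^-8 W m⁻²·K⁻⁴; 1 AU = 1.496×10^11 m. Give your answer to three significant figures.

2.04 AU

Required flux: S = 4σT⁴/(1−α) = 539.9 W m⁻².
Then d = [L/(4πS)]^(1/2) = 3.055×10^11 m, i.e. 2.042 AU.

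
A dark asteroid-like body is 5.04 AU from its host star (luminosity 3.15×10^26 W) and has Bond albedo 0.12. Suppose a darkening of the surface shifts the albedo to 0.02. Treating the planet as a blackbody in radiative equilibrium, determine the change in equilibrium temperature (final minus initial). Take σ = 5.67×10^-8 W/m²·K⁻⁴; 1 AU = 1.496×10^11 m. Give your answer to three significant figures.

Orbital distance: d = 5.04 AU = 7.540×10^11 m.
Flux at the orbit: S = L/(4πd²) = 3.15×10^26/(4π·(7.54×10^11)²) = 44.09 W/m².
Before: T₁ = [44.09·0.88/(4σ)]^(1/4) = 114.4 K.
Final:   T₂ = [S(1−0.02)/(4σ)]^(1/4) = 117.5 K.
ΔT = T₂ − T₁ = 3.119 K.

3.12 kelvin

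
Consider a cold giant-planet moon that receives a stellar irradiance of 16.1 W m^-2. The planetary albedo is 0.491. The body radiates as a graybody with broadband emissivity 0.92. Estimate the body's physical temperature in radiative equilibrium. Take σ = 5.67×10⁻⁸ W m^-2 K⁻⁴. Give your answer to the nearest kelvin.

The planet absorbs (1−α)S over its disc πR² and re-emits over 4πR², so the mean absorbed flux is (1−0.491)·16.10/4 = 2.049 W m^-2.
Equating to εσT⁴ with ε = 0.92: T = (2.049/0.92σ)^(1/4) = 79.16 K.

79 kelvin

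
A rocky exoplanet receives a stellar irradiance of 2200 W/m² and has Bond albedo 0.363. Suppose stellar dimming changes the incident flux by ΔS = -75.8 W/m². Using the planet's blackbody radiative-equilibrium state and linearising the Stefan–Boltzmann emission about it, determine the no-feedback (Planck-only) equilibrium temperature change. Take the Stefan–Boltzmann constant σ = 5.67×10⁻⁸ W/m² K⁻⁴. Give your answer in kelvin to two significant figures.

Reference equilibrium: T_e = [S(1−α)/(4σ)]^(1/4) = 280.4 K.
ΔF = Δ[S(1−α)]/4 = (1−0.363)·-75.8/4 = -12.07 W/m².
Planck response: λ_P = 4σT_e³ = 4·5.67×10⁻⁸·(280.4)³ = 4.998 W/m²/K.
Hence the no-feedback warming is ΔF/(4σT_e³) = -2.41 K.

-2.4 kelvin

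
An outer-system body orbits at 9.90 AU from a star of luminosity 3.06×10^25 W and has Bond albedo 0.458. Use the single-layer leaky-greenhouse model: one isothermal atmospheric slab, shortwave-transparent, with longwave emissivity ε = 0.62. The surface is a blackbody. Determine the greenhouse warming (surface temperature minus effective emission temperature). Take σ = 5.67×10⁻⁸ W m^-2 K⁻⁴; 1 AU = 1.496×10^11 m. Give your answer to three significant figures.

3.92 kelvin

d = 9.90 × 1.496×10^11 m = 1.481×10^12 m.
S = L/(4πd²) = 1.110 W m^-2.
Effective emission temperature (TOA balance): σT_e⁴ = S(1−α)/4 = 0.1504 W m^-2 → T_e = 40.36 K.
The surface balance (absorbed SW + ε·downward IR = σT_s⁴) with T_a⁴ = T_s⁴/2 reduces to T_s = T_e·[2/(2−ε)]^¼ = 44.28 K.
Greenhouse warming: T_s − T_e = 3.923 K.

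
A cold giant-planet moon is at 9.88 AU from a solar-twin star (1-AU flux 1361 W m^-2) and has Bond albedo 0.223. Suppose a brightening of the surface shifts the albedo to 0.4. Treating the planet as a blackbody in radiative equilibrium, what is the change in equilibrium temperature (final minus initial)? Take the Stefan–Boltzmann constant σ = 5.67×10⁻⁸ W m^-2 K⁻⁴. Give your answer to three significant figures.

-5.20 kelvin

By the inverse-square law, S = 1361/9.88² = 13.94 W m^-2.
Before: T₁ = [13.94·0.777/(4σ)]^(1/4) = 83.13 K.
With α = 0.4, T₂ = 77.93 K.
ΔT = T₂ − T₁ = -5.203 K.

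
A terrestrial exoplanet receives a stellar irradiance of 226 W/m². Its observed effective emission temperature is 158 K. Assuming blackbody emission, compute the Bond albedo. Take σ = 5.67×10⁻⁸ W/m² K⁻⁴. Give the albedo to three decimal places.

0.375

Rearranging the radiative balance, α = 1 − 4σT⁴/S.
4σT⁴ = 4·5.67×10⁻⁸·(158)⁴ = 141.3 W/m².
1−α = 141.3/226.0 = 0.6254, so α = 0.3746.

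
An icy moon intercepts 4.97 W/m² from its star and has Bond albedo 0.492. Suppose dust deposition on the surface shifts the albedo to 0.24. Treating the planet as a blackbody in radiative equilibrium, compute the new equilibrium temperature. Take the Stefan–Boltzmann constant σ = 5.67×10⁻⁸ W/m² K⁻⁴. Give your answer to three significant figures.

T₂ = [S(1−α₂)/(4σ)]^(1/4) = [4.970·0.76/(4σ)]^(1/4) = 63.88 K.

63.9 kelvin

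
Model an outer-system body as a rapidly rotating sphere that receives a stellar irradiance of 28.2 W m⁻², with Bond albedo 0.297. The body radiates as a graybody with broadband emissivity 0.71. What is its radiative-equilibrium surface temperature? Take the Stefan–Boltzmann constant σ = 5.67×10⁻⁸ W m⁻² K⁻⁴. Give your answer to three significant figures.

The planet absorbs (1−α)S over its disc πR² and re-emits over 4πR², so the mean absorbed flux is (1−0.297)·28.20/4 = 4.956 W m⁻².
Equating to εσT⁴ with ε = 0.71: T = (4.956/0.71σ)^(1/4) = 105.3 K.

105 kelvin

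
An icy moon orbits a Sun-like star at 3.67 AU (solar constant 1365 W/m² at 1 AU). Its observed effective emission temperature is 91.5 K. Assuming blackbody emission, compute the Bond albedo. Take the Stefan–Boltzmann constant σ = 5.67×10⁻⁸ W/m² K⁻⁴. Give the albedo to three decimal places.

Irradiance scales as 1/d², so S = 1365 W/m² × (1/3.67)² = 101.3 W/m².
Rearranging the radiative balance, α = 1 − 4σT⁴/S.
σT⁴ = 3.974 W/m², so 4σT⁴ = 15.90 W/m².
Hence α = 1 − 15.90/101.3 = 0.8431.

0.843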